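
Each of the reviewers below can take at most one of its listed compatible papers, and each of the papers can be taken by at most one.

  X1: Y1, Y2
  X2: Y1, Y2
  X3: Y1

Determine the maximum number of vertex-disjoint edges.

Unit-capacity flow: source→left, listed edges, right→sink; max matching = max flow.
Augmenting path X1→Y1 (+1); matched 1.
Augmenting path X2→Y2 (+1); matched 2.
No augmenting path remains; maximum matching = 2.
König certificate: {Y1, Y2} is a vertex cover of size 2 (every listed pair touches it), so no matching can be larger.

2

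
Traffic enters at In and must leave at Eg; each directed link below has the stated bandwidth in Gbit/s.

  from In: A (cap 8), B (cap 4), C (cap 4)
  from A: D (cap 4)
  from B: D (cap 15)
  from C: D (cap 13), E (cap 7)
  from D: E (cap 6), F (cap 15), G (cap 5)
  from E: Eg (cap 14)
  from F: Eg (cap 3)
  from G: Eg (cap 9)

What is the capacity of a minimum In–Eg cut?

12

Augment In→C→E→Eg: bottleneck 4, flow now 4.
Augment In→A→D→E→Eg: bottleneck 4, flow now 8.
Augment In→B→D→E→Eg: bottleneck 2, flow now 10.
Augment In→B→D→F→Eg: bottleneck 2, flow now 12.
No augmenting path remains; maximum flow = 12.
By max-flow min-cut, the minimum cut capacity equals the max flow.
In the residual graph, reachable from In: {In, A}.
Min-cut edges: In→B (4), In→C (4), A→D (4); capacity 4 + 4 + 4 = 12.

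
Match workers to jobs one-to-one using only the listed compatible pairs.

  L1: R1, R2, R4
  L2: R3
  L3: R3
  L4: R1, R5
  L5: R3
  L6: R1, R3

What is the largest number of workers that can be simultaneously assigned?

Unit-capacity flow: source→left, listed edges, right→sink; max matching = max flow.
Augmenting path L1→R1 (+1); matched 1.
Augmenting path L2→R3 (+1); matched 2.
Augmenting path L4→R5 (+1); matched 3.
Augmenting path L6→R1→L1→R2 (+1); matched 4.
No augmenting path remains; maximum matching = 4.
König certificate: {L1, L4, L6, R3} is a vertex cover of size 4 (every listed pair touches it), so no matching can be larger.

4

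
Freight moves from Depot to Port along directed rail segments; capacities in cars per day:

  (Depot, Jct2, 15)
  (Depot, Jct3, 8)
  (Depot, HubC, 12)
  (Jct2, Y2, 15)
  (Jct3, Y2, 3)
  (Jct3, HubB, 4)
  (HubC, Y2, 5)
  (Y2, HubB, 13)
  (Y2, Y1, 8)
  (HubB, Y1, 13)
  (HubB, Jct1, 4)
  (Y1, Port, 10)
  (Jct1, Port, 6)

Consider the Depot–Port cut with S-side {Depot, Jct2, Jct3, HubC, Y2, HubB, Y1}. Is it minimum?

Yes — it is a minimum cut (capacity 14).

Given cut capacity: 4 + 10 = 14.
Augment Depot→Jct2→Y2→Y1→Port: bottleneck 8, flow now 8.
Augment Depot→Jct3→HubB→Y1→Port: bottleneck 2, flow now 10.
Augment Depot→Jct3→HubB→Jct1→Port: bottleneck 2, flow now 12.
Augment Depot→Jct2→Y2→HubB→Jct1→Port: bottleneck 2, flow now 14.
No augmenting path remains; maximum flow = 14.
Cut capacity 14 equals the max flow, so it is a minimum cut.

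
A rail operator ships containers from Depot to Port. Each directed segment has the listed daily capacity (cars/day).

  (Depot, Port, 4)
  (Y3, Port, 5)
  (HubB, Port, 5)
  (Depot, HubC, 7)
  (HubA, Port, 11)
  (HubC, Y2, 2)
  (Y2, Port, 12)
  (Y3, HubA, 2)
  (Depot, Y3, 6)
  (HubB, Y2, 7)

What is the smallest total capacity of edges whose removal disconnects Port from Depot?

Augment Depot→Port: bottleneck 4, flow now 4.
Augment Depot→Y3→Port: bottleneck 5, flow now 9.
Augment Depot→HubC→Y2→Port: bottleneck 2, flow now 11.
Augment Depot→Y3→HubA→Port: bottleneck 1, flow now 12.
No augmenting path remains; maximum flow = 12.
By max-flow min-cut, the minimum cut capacity equals the max flow.
In the residual graph, reachable from Depot: {Depot, HubC}.
Min-cut edges: Depot→Y3 (6), Depot→Port (4), HubC→Y2 (2); capacity 6 + 4 + 2 = 12.

12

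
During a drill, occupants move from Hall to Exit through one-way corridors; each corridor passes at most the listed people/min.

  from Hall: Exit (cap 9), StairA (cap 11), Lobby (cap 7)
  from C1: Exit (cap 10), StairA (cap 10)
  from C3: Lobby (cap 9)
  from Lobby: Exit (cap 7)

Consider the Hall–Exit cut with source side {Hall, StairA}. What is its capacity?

Edges leaving {Hall, StairA}: Hall→Lobby (7), Hall→Exit (9).
Cut capacity = 7 + 9 = 16.

16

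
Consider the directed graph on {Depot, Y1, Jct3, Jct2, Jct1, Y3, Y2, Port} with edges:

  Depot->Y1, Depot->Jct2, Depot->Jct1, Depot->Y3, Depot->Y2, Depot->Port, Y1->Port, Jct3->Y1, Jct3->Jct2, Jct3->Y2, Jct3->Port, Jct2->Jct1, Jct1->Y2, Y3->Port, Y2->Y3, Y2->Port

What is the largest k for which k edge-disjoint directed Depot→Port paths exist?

Assign every edge capacity 1; by Menger, the answer equals the max flow.
Path Depot→Port (+1); total 1.
Path Depot→Y1→Port (+1); total 2.
Path Depot→Y3→Port (+1); total 3.
Path Depot→Y2→Port (+1); total 4.
No residual Depot→Port path; max flow = 4.
Certifying cut of size 4: {Depot→Port, Depot→Y1, Y2→Port, Y3→Port}.

4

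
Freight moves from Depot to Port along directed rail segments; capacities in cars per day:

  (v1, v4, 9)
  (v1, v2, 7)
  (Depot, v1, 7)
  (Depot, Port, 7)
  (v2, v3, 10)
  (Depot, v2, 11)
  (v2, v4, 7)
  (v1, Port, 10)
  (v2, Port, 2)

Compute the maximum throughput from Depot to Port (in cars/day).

16

Augment Depot→Port: bottleneck 7, flow now 7.
Augment Depot→v1→Port: bottleneck 7, flow now 14.
Augment Depot→v2→Port: bottleneck 2, flow now 16.
No augmenting path remains; maximum flow = 16.
In the residual graph, reachable from Depot: {Depot, v2, v3, v4}.
Min-cut edges: Depot→v1 (7), Depot→Port (7), v2→Port (2); capacity 7 + 7 + 2 = 16.
This cut is saturated, so no flow can exceed 16.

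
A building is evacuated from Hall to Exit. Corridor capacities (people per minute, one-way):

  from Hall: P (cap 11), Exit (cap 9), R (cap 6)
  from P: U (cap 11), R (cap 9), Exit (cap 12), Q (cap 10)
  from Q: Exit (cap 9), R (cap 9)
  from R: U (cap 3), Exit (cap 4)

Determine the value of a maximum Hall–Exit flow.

Augment Hall→Exit: bottleneck 9, flow now 9.
Augment Hall→P→Exit: bottleneck 11, flow now 20.
Augment Hall→R→Exit: bottleneck 4, flow now 24.
No augmenting path remains; maximum flow = 24.
In the residual graph, reachable from Hall: {Hall, R, U}.
Min-cut edges: Hall→P (11), Hall→Exit (9), R→Exit (4); capacity 11 + 9 + 4 = 24.
This cut is saturated, so no flow can exceed 24.

24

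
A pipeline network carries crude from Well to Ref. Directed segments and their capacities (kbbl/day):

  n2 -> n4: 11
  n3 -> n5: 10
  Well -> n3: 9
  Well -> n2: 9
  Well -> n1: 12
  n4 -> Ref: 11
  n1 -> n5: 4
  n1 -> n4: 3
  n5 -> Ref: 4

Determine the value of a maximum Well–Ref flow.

15

Augment Well→n1→n4→Ref: bottleneck 3, flow now 3.
Augment Well→n1→n5→Ref: bottleneck 4, flow now 7.
Augment Well→n2→n4→Ref: bottleneck 8, flow now 15.
No augmenting path remains; maximum flow = 15.
In the residual graph, reachable from Well: {Well, n1, n2, n3, n4, n5}.
Min-cut edges: n4→Ref (11), n5→Ref (4); capacity 11 + 4 = 15.
This cut is saturated, so no flow can exceed 15.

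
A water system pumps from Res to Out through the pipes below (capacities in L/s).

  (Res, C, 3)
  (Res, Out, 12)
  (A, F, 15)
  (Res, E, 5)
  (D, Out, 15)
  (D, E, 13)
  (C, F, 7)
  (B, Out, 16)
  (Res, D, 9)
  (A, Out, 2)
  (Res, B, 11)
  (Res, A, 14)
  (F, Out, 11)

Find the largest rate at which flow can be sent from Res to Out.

45

Augment Res→Out: bottleneck 12, flow now 12.
Augment Res→A→Out: bottleneck 2, flow now 14.
Augment Res→B→Out: bottleneck 11, flow now 25.
Augment Res→D→Out: bottleneck 9, flow now 34.
Augment Res→A→F→Out: bottleneck 11, flow now 45.
No augmenting path remains; maximum flow = 45.
In the residual graph, reachable from Res: {Res, A, C, E, F}.
Min-cut edges: Res→B (11), Res→D (9), Res→Out (12), A→Out (2), F→Out (11); capacity 11 + 9 + 12 + 2 + 11 = 45.
This cut is saturated, so no flow can exceed 45.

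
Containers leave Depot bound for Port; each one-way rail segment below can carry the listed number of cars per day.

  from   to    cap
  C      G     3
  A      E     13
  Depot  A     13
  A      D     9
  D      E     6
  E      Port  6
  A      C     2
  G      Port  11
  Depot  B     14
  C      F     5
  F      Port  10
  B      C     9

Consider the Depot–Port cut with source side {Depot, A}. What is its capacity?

38

Edges leaving {Depot, A}: Depot→B (14), A→C (2), A→D (9), A→E (13).
Cut capacity = 14 + 2 + 9 + 13 = 38.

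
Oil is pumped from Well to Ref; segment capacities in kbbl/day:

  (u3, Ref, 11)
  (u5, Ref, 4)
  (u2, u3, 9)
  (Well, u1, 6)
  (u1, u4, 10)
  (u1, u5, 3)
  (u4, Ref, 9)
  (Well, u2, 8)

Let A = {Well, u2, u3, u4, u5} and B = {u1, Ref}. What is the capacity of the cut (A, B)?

Edges leaving {Well, u2, u3, u4, u5}: Well→u1 (6), u3→Ref (11), u4→Ref (9), u5→Ref (4).
Cut capacity = 6 + 11 + 9 + 4 = 30.

30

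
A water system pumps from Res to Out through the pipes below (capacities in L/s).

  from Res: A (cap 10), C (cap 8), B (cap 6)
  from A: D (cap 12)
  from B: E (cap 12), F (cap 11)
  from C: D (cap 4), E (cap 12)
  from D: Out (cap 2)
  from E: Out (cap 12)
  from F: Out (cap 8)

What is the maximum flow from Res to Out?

16

Augment Res→A→D→Out: bottleneck 2, flow now 2.
Augment Res→B→E→Out: bottleneck 6, flow now 8.
Augment Res→C→E→Out: bottleneck 6, flow now 14.
Augment Res→C→E→B→F→Out: bottleneck 2, flow now 16. (uses reverse residual edge)
No augmenting path remains; maximum flow = 16.
In the residual graph, reachable from Res: {Res, A, D}.
Min-cut edges: Res→B (6), Res→C (8), D→Out (2); capacity 6 + 8 + 2 = 16.
This cut is saturated, so no flow can exceed 16.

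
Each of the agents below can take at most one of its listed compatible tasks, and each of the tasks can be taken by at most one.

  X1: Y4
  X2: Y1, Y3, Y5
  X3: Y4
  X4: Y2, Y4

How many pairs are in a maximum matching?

Unit-capacity flow: source→left, listed edges, right→sink; max matching = max flow.
Augmenting path X1→Y4 (+1); matched 1.
Augmenting path X2→Y1 (+1); matched 2.
Augmenting path X4→Y2 (+1); matched 3.
No augmenting path remains; maximum matching = 3.
König certificate: {X2, X4, Y4} is a vertex cover of size 3 (every listed pair touches it), so no matching can be larger.

3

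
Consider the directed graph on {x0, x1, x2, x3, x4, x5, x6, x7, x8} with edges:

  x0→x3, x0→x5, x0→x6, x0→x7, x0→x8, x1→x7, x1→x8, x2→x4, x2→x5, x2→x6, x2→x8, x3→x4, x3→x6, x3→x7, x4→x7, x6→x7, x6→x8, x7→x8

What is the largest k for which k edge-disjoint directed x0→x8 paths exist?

3

Assign every edge capacity 1; by Menger, the answer equals the max flow.
Path x0→x8 (+1); total 1.
Path x0→x6→x8 (+1); total 2.
Path x0→x7→x8 (+1); total 3.
No residual x0→x8 path; max flow = 3.
Certifying cut of size 3: {x0→x8, x6→x8, x7→x8}.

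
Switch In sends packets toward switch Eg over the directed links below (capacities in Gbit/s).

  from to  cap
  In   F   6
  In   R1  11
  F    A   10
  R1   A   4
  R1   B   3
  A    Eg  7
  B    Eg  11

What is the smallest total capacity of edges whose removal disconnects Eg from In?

10

Augment In→F→A→Eg: bottleneck 6, flow now 6.
Augment In→R1→A→Eg: bottleneck 1, flow now 7.
Augment In→R1→B→Eg: bottleneck 3, flow now 10.
No augmenting path remains; maximum flow = 10.
By max-flow min-cut, the minimum cut capacity equals the max flow.
In the residual graph, reachable from In: {In, F, R1, A}.
Min-cut edges: R1→B (3), A→Eg (7); capacity 3 + 7 = 10.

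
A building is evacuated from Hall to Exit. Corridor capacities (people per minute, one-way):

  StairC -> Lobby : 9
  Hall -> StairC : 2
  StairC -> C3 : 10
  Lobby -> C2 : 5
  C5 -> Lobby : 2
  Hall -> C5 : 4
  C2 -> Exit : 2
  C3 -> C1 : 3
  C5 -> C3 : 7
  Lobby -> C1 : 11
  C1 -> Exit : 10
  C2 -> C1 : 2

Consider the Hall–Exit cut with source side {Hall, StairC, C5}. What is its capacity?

28

Edges leaving {Hall, StairC, C5}: StairC→Lobby (9), StairC→C3 (10), C5→Lobby (2), C5→C3 (7).
Cut capacity = 9 + 10 + 2 + 7 = 28.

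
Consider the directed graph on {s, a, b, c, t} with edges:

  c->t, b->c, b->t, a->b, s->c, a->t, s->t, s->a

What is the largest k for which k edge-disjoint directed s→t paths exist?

3

Assign every edge capacity 1; by Menger, the answer equals the max flow.
Path s→t (+1); total 1.
Path s→a→t (+1); total 2.
Path s→c→t (+1); total 3.
No residual s→t path; max flow = 3.
Certifying cut of size 3: {s→a, s→c, s→t}.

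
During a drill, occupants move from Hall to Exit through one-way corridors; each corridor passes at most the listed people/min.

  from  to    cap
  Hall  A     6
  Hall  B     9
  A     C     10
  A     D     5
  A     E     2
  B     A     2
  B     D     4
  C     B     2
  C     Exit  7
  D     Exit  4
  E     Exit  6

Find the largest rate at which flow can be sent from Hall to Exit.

12

Augment Hall→A→C→Exit: bottleneck 6, flow now 6.
Augment Hall→B→D→Exit: bottleneck 4, flow now 10.
Augment Hall→B→A→C→Exit: bottleneck 1, flow now 11.
Augment Hall→B→A→E→Exit: bottleneck 1, flow now 12.
No augmenting path remains; maximum flow = 12.
In the residual graph, reachable from Hall: {Hall, B}.
Min-cut edges: Hall→A (6), B→A (2), B→D (4); capacity 6 + 2 + 4 = 12.
This cut is saturated, so no flow can exceed 12.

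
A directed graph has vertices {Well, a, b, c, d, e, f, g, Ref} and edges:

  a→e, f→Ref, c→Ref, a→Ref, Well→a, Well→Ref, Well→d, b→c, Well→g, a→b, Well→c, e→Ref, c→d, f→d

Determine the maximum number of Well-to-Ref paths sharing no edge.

3

Assign every edge capacity 1; by Menger, the answer equals the max flow.
Path Well→Ref (+1); total 1.
Path Well→a→Ref (+1); total 2.
Path Well→c→Ref (+1); total 3.
No residual Well→Ref path; max flow = 3.
Certifying cut of size 3: {Well→Ref, Well→a, Well→c}.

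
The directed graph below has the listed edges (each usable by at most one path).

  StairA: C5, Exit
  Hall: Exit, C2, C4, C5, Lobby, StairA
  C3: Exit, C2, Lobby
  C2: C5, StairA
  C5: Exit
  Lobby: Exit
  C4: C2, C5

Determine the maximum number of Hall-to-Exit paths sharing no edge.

Assign every edge capacity 1; by Menger, the answer equals the max flow.
Path Hall→Exit (+1); total 1.
Path Hall→Lobby→Exit (+1); total 2.
Path Hall→C5→Exit (+1); total 3.
Path Hall→StairA→Exit (+1); total 4.
No residual Hall→Exit path; max flow = 4.
Certifying cut of size 4: {C5→Exit, Hall→Exit, Hall→Lobby, StairA→Exit}.

4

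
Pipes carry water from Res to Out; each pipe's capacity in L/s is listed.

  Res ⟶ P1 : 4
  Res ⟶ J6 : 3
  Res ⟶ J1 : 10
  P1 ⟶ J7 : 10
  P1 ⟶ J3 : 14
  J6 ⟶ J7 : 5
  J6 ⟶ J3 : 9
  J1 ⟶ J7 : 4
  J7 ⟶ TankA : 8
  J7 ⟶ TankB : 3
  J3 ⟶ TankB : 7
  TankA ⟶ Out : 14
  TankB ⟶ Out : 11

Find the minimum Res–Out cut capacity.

11

Augment Res→P1→J7→TankA→Out: bottleneck 4, flow now 4.
Augment Res→J6→J7→TankA→Out: bottleneck 3, flow now 7.
Augment Res→J1→J7→TankA→Out: bottleneck 1, flow now 8.
Augment Res→J1→J7→TankB→Out: bottleneck 3, flow now 11.
No augmenting path remains; maximum flow = 11.
By max-flow min-cut, the minimum cut capacity equals the max flow.
In the residual graph, reachable from Res: {Res, J1}.
Min-cut edges: Res→P1 (4), Res→J6 (3), J1→J7 (4); capacity 4 + 3 + 4 = 11.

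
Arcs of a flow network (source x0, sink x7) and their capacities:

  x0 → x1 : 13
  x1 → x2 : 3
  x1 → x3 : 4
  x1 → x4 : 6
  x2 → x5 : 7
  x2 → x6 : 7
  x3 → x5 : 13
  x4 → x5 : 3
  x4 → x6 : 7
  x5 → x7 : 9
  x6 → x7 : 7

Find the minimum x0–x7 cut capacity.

13

Augment x0→x1→x2→x5→x7: bottleneck 3, flow now 3.
Augment x0→x1→x3→x5→x7: bottleneck 4, flow now 7.
Augment x0→x1→x4→x5→x7: bottleneck 2, flow now 9.
Augment x0→x1→x4→x6→x7: bottleneck 4, flow now 13.
No augmenting path remains; maximum flow = 13.
By max-flow min-cut, the minimum cut capacity equals the max flow.
In the residual graph, reachable from x0: {x0}.
Min-cut edges: x0→x1 (13); capacity 13 = 13.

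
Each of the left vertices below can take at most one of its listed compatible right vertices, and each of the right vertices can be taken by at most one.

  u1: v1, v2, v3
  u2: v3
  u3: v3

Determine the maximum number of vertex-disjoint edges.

2

Unit-capacity flow: source→left, listed edges, right→sink; max matching = max flow.
Augmenting path u1→v1 (+1); matched 1.
Augmenting path u2→v3 (+1); matched 2.
No augmenting path remains; maximum matching = 2.
König certificate: {u1, v3} is a vertex cover of size 2 (every listed pair touches it), so no matching can be larger.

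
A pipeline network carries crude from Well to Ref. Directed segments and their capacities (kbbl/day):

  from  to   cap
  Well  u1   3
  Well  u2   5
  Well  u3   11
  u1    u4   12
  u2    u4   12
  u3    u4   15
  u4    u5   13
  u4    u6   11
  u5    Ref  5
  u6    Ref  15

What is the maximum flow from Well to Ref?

16

Augment Well→u1→u4→u5→Ref: bottleneck 3, flow now 3.
Augment Well→u2→u4→u5→Ref: bottleneck 2, flow now 5.
Augment Well→u2→u4→u6→Ref: bottleneck 3, flow now 8.
Augment Well→u3→u4→u6→Ref: bottleneck 8, flow now 16.
No augmenting path remains; maximum flow = 16.
In the residual graph, reachable from Well: {Well, u1, u2, u3, u4, u5}.
Min-cut edges: u4→u6 (11), u5→Ref (5); capacity 11 + 5 = 16.
This cut is saturated, so no flow can exceed 16.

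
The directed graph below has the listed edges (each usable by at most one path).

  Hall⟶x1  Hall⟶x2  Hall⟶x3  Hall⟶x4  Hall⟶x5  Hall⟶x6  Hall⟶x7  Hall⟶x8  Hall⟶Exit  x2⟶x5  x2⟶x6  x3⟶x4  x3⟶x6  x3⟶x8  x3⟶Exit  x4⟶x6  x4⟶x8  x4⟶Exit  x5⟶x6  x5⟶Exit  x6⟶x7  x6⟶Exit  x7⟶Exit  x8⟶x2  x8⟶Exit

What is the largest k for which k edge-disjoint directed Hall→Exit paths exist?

7

Assign every edge capacity 1; by Menger, the answer equals the max flow.
Path Hall→Exit (+1); total 1.
Path Hall→x3→Exit (+1); total 2.
Path Hall→x4→Exit (+1); total 3.
Path Hall→x5→Exit (+1); total 4.
Path Hall→x6→Exit (+1); total 5.
Path Hall→x7→Exit (+1); total 6.
Path Hall→x8→Exit (+1); total 7.
No residual Hall→Exit path; max flow = 7.
Certifying cut of size 7: {Hall→Exit, Hall→x3, Hall→x4, Hall→x8, x5→Exit, x6→Exit, x7→Exit}.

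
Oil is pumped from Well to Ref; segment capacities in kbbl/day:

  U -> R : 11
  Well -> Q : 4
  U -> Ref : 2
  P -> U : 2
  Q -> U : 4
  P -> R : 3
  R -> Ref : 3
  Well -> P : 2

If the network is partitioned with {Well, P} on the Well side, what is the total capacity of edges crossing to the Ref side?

Edges leaving {Well, P}: Well→Q (4), P→R (3), P→U (2).
Cut capacity = 4 + 3 + 2 = 9.

9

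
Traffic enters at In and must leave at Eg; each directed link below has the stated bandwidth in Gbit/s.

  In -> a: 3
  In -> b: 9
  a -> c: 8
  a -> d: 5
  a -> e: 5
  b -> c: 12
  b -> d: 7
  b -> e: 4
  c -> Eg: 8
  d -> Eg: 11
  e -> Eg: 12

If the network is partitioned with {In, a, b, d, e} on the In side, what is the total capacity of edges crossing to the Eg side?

43

Edges leaving {In, a, b, d, e}: a→c (8), b→c (12), d→Eg (11), e→Eg (12).
Cut capacity = 8 + 12 + 11 + 12 = 43.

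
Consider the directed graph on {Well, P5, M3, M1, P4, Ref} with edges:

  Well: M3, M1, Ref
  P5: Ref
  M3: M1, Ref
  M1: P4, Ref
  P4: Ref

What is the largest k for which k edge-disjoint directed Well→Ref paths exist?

Assign every edge capacity 1; by Menger, the answer equals the max flow.
Path Well→Ref (+1); total 1.
Path Well→M3→Ref (+1); total 2.
Path Well→M1→Ref (+1); total 3.
No residual Well→Ref path; max flow = 3.
Certifying cut of size 3: {Well→M1, Well→M3, Well→Ref}.

3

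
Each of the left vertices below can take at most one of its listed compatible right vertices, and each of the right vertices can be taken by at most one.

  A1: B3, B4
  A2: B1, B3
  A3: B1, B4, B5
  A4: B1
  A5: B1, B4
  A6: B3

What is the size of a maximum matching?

Unit-capacity flow: source→left, listed edges, right→sink; max matching = max flow.
Augmenting path A1→B3 (+1); matched 1.
Augmenting path A2→B1 (+1); matched 2.
Augmenting path A3→B4 (+1); matched 3.
Augmenting path A5→B4→A3→B5 (+1); matched 4.
No augmenting path remains; maximum matching = 4.
König certificate: {A3, B1, B3, B4} is a vertex cover of size 4 (every listed pair touches it), so no matching can be larger.

4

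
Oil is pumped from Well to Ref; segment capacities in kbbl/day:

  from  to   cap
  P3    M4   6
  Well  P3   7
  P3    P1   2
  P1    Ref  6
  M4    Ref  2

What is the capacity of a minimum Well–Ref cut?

Augment Well→P3→P1→Ref: bottleneck 2, flow now 2.
Augment Well→P3→M4→Ref: bottleneck 2, flow now 4.
No augmenting path remains; maximum flow = 4.
By max-flow min-cut, the minimum cut capacity equals the max flow.
In the residual graph, reachable from Well: {Well, P3, M4}.
Min-cut edges: P3→P1 (2), M4→Ref (2); capacity 2 + 2 = 4.

4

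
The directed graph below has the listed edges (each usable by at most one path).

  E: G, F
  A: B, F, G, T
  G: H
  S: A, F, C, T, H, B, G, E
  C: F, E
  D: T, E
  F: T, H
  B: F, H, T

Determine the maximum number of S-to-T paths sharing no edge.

Assign every edge capacity 1; by Menger, the answer equals the max flow.
Path S→T (+1); total 1.
Path S→A→T (+1); total 2.
Path S→B→T (+1); total 3.
Path S→F→T (+1); total 4.
No residual S→T path; max flow = 4.
Certifying cut of size 4: {F→T, S→A, S→B, S→T}.

4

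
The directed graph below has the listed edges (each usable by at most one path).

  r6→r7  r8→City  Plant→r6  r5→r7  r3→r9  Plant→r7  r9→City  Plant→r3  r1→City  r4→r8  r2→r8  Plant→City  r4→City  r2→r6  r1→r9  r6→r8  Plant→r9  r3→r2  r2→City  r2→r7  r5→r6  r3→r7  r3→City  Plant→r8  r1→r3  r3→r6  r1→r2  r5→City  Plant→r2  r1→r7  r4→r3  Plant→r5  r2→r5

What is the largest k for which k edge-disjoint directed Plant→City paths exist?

6

Assign every edge capacity 1; by Menger, the answer equals the max flow.
Path Plant→City (+1); total 1.
Path Plant→r2→City (+1); total 2.
Path Plant→r3→City (+1); total 3.
Path Plant→r5→City (+1); total 4.
Path Plant→r8→City (+1); total 5.
Path Plant→r9→City (+1); total 6.
No residual Plant→City path; max flow = 6.
Certifying cut of size 6: {Plant→City, Plant→r2, Plant→r3, Plant→r5, Plant→r9, r8→City}.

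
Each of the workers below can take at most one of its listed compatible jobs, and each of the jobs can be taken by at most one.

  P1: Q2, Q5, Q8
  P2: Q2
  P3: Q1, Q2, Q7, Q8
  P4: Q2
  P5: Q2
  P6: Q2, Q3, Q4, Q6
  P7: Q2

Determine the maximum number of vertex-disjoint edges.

4

Unit-capacity flow: source→left, listed edges, right→sink; max matching = max flow.
Augmenting path P1→Q2 (+1); matched 1.
Augmenting path P3→Q1 (+1); matched 2.
Augmenting path P6→Q3 (+1); matched 3.
Augmenting path P2→Q2→P1→Q5 (+1); matched 4.
No augmenting path remains; maximum matching = 4.
König certificate: {P1, P3, P6, Q2} is a vertex cover of size 4 (every listed pair touches it), so no matching can be larger.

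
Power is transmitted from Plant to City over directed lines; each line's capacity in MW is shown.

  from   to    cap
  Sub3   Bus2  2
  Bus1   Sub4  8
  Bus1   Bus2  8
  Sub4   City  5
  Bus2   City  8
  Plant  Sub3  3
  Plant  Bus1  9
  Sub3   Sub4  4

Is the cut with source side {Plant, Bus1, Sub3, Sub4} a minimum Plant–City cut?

No — its capacity is 15, but the minimum cut has capacity 12.

Given cut capacity: 8 + 2 + 5 = 15.
Augment Plant→Bus1→Sub4→City: bottleneck 5, flow now 5.
Augment Plant→Bus1→Bus2→City: bottleneck 4, flow now 9.
Augment Plant→Sub3→Bus2→City: bottleneck 2, flow now 11.
Augment Plant→Sub3→Sub4→Bus1→Bus2→City: bottleneck 1, flow now 12. (uses reverse residual edge)
No augmenting path remains; maximum flow = 12.
In the residual graph, reachable from Plant: {Plant}.
Min-cut edges: Plant→Bus1 (9), Plant→Sub3 (3); capacity 9 + 3 = 12.
Cut capacity 15 exceeds the max flow 12, so it is not minimum.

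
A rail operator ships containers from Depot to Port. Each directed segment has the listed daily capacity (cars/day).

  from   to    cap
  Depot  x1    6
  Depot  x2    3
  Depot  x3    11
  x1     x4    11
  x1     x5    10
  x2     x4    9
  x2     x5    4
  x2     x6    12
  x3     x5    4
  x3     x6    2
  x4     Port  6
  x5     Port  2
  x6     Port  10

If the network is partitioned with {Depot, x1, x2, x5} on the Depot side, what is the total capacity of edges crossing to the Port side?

45

Edges leaving {Depot, x1, x2, x5}: Depot→x3 (11), x1→x4 (11), x2→x4 (9), x2→x6 (12), x5→Port (2).
Cut capacity = 11 + 11 + 9 + 12 + 2 = 45.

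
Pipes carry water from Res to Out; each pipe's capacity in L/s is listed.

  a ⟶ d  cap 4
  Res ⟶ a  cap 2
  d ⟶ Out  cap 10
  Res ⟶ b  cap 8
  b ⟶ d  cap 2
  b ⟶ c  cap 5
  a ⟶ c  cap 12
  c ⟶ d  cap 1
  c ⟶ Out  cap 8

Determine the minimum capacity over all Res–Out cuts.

Augment Res→a→c→Out: bottleneck 2, flow now 2.
Augment Res→b→c→Out: bottleneck 5, flow now 7.
Augment Res→b→d→Out: bottleneck 2, flow now 9.
No augmenting path remains; maximum flow = 9.
By max-flow min-cut, the minimum cut capacity equals the max flow.
In the residual graph, reachable from Res: {Res, b}.
Min-cut edges: Res→a (2), b→c (5), b→d (2); capacity 2 + 5 + 2 = 9.

9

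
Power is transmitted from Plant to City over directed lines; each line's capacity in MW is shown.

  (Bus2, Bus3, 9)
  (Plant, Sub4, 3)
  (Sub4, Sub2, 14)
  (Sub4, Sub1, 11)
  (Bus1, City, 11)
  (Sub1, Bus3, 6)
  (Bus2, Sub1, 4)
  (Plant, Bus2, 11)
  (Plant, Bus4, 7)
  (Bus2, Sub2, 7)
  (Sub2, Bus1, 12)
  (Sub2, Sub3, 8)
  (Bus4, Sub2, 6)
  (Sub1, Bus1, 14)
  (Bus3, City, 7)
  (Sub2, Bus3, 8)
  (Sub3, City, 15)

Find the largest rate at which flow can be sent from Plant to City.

20

Augment Plant→Bus2→Bus3→City: bottleneck 7, flow now 7.
Augment Plant→Bus4→Sub2→Sub3→City: bottleneck 6, flow now 13.
Augment Plant→Bus2→Sub1→Bus1→City: bottleneck 4, flow now 17.
Augment Plant→Sub4→Sub1→Bus1→City: bottleneck 3, flow now 20.
No augmenting path remains; maximum flow = 20.
In the residual graph, reachable from Plant: {Plant, Bus4}.
Min-cut edges: Plant→Bus2 (11), Plant→Sub4 (3), Bus4→Sub2 (6); capacity 11 + 3 + 6 = 20.
This cut is saturated, so no flow can exceed 20.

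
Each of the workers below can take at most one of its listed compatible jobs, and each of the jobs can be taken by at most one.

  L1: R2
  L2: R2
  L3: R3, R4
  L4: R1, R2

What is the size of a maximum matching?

3

Unit-capacity flow: source→left, listed edges, right→sink; max matching = max flow.
Augmenting path L1→R2 (+1); matched 1.
Augmenting path L3→R3 (+1); matched 2.
Augmenting path L4→R1 (+1); matched 3.
No augmenting path remains; maximum matching = 3.
König certificate: {L3, L4, R2} is a vertex cover of size 3 (every listed pair touches it), so no matching can be larger.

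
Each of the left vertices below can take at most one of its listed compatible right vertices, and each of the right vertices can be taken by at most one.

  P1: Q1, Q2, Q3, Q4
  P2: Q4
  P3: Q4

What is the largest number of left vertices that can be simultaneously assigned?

2

Unit-capacity flow: source→left, listed edges, right→sink; max matching = max flow.
Augmenting path P1→Q1 (+1); matched 1.
Augmenting path P2→Q4 (+1); matched 2.
No augmenting path remains; maximum matching = 2.
König certificate: {P1, Q4} is a vertex cover of size 2 (every listed pair touches it), so no matching can be larger.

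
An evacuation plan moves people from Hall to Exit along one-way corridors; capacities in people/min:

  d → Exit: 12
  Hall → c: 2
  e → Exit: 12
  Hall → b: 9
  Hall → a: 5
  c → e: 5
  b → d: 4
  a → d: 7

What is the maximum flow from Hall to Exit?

11

Augment Hall→a→d→Exit: bottleneck 5, flow now 5.
Augment Hall→b→d→Exit: bottleneck 4, flow now 9.
Augment Hall→c→e→Exit: bottleneck 2, flow now 11.
No augmenting path remains; maximum flow = 11.
In the residual graph, reachable from Hall: {Hall, b}.
Min-cut edges: Hall→a (5), Hall→c (2), b→d (4); capacity 5 + 2 + 4 = 11.
This cut is saturated, so no flow can exceed 11.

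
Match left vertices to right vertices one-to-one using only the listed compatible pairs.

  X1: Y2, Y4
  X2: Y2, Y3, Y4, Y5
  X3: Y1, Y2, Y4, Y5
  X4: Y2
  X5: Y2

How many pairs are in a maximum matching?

4

Unit-capacity flow: source→left, listed edges, right→sink; max matching = max flow.
Augmenting path X1→Y2 (+1); matched 1.
Augmenting path X2→Y3 (+1); matched 2.
Augmenting path X3→Y1 (+1); matched 3.
Augmenting path X4→Y2→X1→Y4 (+1); matched 4.
No augmenting path remains; maximum matching = 4.
König certificate: {X1, X2, X3, Y2} is a vertex cover of size 4 (every listed pair touches it), so no matching can be larger.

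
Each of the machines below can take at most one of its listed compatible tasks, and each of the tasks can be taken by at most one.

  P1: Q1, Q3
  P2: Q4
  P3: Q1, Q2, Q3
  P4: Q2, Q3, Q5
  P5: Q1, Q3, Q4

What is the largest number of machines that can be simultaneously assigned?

5

Unit-capacity flow: source→left, listed edges, right→sink; max matching = max flow.
Augmenting path P1→Q1 (+1); matched 1.
Augmenting path P2→Q4 (+1); matched 2.
Augmenting path P3→Q2 (+1); matched 3.
Augmenting path P4→Q3 (+1); matched 4.
Augmenting path P5→Q3→P4→Q5 (+1); matched 5.
No augmenting path remains; maximum matching = 5.
König certificate: {P1, P2, P3, P4, P5} is a vertex cover of size 5 (every listed pair touches it), so no matching can be larger.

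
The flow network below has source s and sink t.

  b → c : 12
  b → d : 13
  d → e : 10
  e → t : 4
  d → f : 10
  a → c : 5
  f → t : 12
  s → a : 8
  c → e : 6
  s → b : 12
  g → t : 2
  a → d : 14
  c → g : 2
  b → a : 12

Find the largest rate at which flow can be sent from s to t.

16

Augment s→a→c→e→t: bottleneck 4, flow now 4.
Augment s→a→c→g→t: bottleneck 1, flow now 5.
Augment s→a→d→f→t: bottleneck 3, flow now 8.
Augment s→b→c→g→t: bottleneck 1, flow now 9.
Augment s→b→d→f→t: bottleneck 7, flow now 16.
No augmenting path remains; maximum flow = 16.
In the residual graph, reachable from s: {s, a, b, c, d, e}.
Min-cut edges: c→g (2), d→f (10), e→t (4); capacity 2 + 10 + 4 = 16.
This cut is saturated, so no flow can exceed 16.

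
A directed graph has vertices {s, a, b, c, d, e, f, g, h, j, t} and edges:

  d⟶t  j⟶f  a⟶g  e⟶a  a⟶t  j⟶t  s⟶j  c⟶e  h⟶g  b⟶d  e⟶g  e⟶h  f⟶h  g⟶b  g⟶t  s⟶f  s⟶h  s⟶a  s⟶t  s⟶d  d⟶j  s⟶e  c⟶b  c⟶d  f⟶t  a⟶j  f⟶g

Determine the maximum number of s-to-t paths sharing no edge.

6

Assign every edge capacity 1; by Menger, the answer equals the max flow.
Path s→t (+1); total 1.
Path s→a→t (+1); total 2.
Path s→d→t (+1); total 3.
Path s→f→t (+1); total 4.
Path s→j→t (+1); total 5.
Path s→e→g→t (+1); total 6.
No residual s→t path; max flow = 6.
Certifying cut of size 6: {a→t, d→t, f→t, g→t, j→t, s→t}.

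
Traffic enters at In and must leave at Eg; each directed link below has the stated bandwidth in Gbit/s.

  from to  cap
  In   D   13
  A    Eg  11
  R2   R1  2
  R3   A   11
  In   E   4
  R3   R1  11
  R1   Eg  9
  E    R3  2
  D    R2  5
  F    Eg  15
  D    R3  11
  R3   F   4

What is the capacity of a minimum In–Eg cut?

15

Augment In→E→R3→F→Eg: bottleneck 2, flow now 2.
Augment In→D→R2→R1→Eg: bottleneck 2, flow now 4.
Augment In→D→R3→F→Eg: bottleneck 2, flow now 6.
Augment In→D→R3→A→Eg: bottleneck 9, flow now 15.
No augmenting path remains; maximum flow = 15.
By max-flow min-cut, the minimum cut capacity equals the max flow.
In the residual graph, reachable from In: {In, E}.
Min-cut edges: In→D (13), E→R3 (2); capacity 13 + 2 = 15.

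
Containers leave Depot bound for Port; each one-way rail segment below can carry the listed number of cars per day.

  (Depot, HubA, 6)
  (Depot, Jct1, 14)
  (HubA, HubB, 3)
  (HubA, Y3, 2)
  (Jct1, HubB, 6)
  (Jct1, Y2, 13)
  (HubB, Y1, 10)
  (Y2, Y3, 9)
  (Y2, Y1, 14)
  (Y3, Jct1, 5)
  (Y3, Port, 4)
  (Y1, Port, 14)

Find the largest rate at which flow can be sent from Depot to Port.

18

Augment Depot→HubA→Y3→Port: bottleneck 2, flow now 2.
Augment Depot→HubA→HubB→Y1→Port: bottleneck 3, flow now 5.
Augment Depot→Jct1→HubB→Y1→Port: bottleneck 6, flow now 11.
Augment Depot→Jct1→Y2→Y3→Port: bottleneck 2, flow now 13.
Augment Depot→Jct1→Y2→Y1→Port: bottleneck 5, flow now 18.
No augmenting path remains; maximum flow = 18.
In the residual graph, reachable from Depot: {Depot, HubA, Jct1, HubB, Y2, Y3, Y1}.
Min-cut edges: Y3→Port (4), Y1→Port (14); capacity 4 + 14 = 18.
This cut is saturated, so no flow can exceed 18.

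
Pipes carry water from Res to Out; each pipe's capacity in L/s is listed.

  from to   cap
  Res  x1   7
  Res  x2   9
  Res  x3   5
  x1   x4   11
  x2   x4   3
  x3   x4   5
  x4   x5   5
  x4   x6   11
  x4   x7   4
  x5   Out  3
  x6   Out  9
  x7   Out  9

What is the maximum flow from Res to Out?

Augment Res→x1→x4→x5→Out: bottleneck 3, flow now 3.
Augment Res→x1→x4→x6→Out: bottleneck 4, flow now 7.
Augment Res→x2→x4→x6→Out: bottleneck 3, flow now 10.
Augment Res→x3→x4→x6→Out: bottleneck 2, flow now 12.
Augment Res→x3→x4→x7→Out: bottleneck 3, flow now 15.
No augmenting path remains; maximum flow = 15.
In the residual graph, reachable from Res: {Res, x2}.
Min-cut edges: Res→x1 (7), Res→x3 (5), x2→x4 (3); capacity 7 + 5 + 3 = 15.
This cut is saturated, so no flow can exceed 15.

15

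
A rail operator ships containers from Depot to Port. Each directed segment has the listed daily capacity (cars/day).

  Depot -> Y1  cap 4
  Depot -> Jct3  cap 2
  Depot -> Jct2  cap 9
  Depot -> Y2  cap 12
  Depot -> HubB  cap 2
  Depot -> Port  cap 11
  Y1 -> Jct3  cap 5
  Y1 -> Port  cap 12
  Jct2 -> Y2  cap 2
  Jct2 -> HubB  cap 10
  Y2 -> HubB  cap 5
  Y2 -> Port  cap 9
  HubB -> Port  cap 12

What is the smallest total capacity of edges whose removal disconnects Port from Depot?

36

Augment Depot→Port: bottleneck 11, flow now 11.
Augment Depot→Y1→Port: bottleneck 4, flow now 15.
Augment Depot→Y2→Port: bottleneck 9, flow now 24.
Augment Depot→HubB→Port: bottleneck 2, flow now 26.
Augment Depot→Jct2→HubB→Port: bottleneck 9, flow now 35.
Augment Depot→Y2→HubB→Port: bottleneck 1, flow now 36.
No augmenting path remains; maximum flow = 36.
By max-flow min-cut, the minimum cut capacity equals the max flow.
In the residual graph, reachable from Depot: {Depot, Jct3, Jct2, Y2, HubB}.
Min-cut edges: Depot→Y1 (4), Depot→Port (11), Y2→Port (9), HubB→Port (12); capacity 4 + 11 + 9 + 12 = 36.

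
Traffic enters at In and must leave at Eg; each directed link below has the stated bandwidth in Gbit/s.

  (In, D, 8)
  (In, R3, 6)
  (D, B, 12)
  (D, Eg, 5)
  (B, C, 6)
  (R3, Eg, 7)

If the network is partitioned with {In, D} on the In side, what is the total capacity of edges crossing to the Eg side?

23

Edges leaving {In, D}: In→R3 (6), D→B (12), D→Eg (5).
Cut capacity = 6 + 12 + 5 = 23.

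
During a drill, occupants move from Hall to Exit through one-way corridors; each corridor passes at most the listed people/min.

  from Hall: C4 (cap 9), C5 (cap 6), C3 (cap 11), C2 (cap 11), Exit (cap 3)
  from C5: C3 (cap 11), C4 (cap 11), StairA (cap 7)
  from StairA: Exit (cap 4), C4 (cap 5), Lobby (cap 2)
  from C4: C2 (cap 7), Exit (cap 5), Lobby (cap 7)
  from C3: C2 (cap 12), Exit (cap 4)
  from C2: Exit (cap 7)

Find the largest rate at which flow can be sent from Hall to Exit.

23

Augment Hall→Exit: bottleneck 3, flow now 3.
Augment Hall→C4→Exit: bottleneck 5, flow now 8.
Augment Hall→C3→Exit: bottleneck 4, flow now 12.
Augment Hall→C2→Exit: bottleneck 7, flow now 19.
Augment Hall→C5→StairA→Exit: bottleneck 4, flow now 23.
No augmenting path remains; maximum flow = 23.
In the residual graph, reachable from Hall: {Hall, C5, StairA, C4, C3, Lobby, C2}.
Min-cut edges: Hall→Exit (3), StairA→Exit (4), C4→Exit (5), C3→Exit (4), C2→Exit (7); capacity 3 + 4 + 5 + 4 + 7 = 23.
This cut is saturated, so no flow can exceed 23.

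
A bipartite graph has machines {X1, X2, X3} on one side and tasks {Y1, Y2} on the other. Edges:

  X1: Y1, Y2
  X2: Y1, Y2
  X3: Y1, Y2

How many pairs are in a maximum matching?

Unit-capacity flow: source→left, listed edges, right→sink; max matching = max flow.
Augmenting path X1→Y1 (+1); matched 1.
Augmenting path X2→Y2 (+1); matched 2.
No augmenting path remains; maximum matching = 2.
König certificate: {Y1, Y2} is a vertex cover of size 2 (every listed pair touches it), so no matching can be larger.

2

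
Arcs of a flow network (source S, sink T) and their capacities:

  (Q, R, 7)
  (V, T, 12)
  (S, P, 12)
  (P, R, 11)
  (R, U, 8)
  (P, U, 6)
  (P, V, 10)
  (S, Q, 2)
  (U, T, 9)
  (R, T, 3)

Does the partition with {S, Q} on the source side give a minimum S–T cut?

No — its capacity is 19, but the minimum cut has capacity 14.

Given cut capacity: 12 + 7 = 19.
Augment S→P→R→T: bottleneck 3, flow now 3.
Augment S→P→U→T: bottleneck 6, flow now 9.
Augment S→P→V→T: bottleneck 3, flow now 12.
Augment S→Q→R→U→T: bottleneck 2, flow now 14.
No augmenting path remains; maximum flow = 14.
In the residual graph, reachable from S: {S}.
Min-cut edges: S→P (12), S→Q (2); capacity 12 + 2 = 14.
Cut capacity 19 exceeds the max flow 14, so it is not minimum.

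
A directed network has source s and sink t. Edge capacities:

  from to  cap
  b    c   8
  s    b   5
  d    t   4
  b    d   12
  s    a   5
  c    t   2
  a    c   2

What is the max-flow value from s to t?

6

Augment s→a→c→t: bottleneck 2, flow now 2.
Augment s→b→d→t: bottleneck 4, flow now 6.
No augmenting path remains; maximum flow = 6.
In the residual graph, reachable from s: {s, a, b, c, d}.
Min-cut edges: c→t (2), d→t (4); capacity 2 + 4 = 6.
This cut is saturated, so no flow can exceed 6.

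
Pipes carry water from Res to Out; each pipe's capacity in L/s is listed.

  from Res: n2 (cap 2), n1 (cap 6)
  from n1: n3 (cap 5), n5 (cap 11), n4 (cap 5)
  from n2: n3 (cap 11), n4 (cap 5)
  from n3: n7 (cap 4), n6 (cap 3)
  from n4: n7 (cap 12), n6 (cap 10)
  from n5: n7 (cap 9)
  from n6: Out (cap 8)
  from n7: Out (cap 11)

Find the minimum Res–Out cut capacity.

Augment Res→n1→n3→n6→Out: bottleneck 3, flow now 3.
Augment Res→n1→n3→n7→Out: bottleneck 2, flow now 5.
Augment Res→n1→n4→n6→Out: bottleneck 1, flow now 6.
Augment Res→n2→n3→n7→Out: bottleneck 2, flow now 8.
No augmenting path remains; maximum flow = 8.
By max-flow min-cut, the minimum cut capacity equals the max flow.
In the residual graph, reachable from Res: {Res}.
Min-cut edges: Res→n1 (6), Res→n2 (2); capacity 6 + 2 = 8.

8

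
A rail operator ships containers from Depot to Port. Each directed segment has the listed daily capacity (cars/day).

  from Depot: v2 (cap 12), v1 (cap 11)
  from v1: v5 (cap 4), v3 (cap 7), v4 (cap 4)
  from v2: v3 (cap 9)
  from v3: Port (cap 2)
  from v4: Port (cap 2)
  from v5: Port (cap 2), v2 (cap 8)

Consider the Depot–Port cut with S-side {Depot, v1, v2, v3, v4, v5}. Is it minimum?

Yes — it is a minimum cut (capacity 6).

Given cut capacity: 2 + 2 + 2 = 6.
Augment Depot→v1→v3→Port: bottleneck 2, flow now 2.
Augment Depot→v1→v4→Port: bottleneck 2, flow now 4.
Augment Depot→v1→v5→Port: bottleneck 2, flow now 6.
No augmenting path remains; maximum flow = 6.
Cut capacity 6 equals the max flow, so it is a minimum cut.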